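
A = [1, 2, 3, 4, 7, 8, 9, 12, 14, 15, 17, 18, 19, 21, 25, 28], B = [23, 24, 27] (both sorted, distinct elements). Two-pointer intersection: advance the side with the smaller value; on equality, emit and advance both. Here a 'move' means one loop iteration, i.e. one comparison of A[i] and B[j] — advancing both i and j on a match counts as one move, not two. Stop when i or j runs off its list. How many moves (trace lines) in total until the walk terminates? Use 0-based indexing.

i=0 j=0: 1<23, i++
i=1 j=0: 2<23, i++
i=2 j=0: 3<23, i++
i=3 j=0: 4<23, i++
i=4 j=0: 7<23, i++
i=5 j=0: 8<23, i++
i=6 j=0: 9<23, i++
i=7 j=0: 12<23, i++
i=8 j=0: 14<23, i++
i=9 j=0: 15<23, i++
i=10 j=0: 17<23, i++
i=11 j=0: 18<23, i++
i=12 j=0: 19<23, i++
i=13 j=0: 21<23, i++
i=14 j=0: 25>23, j++
i=14 j=1: 25>24, j++
i=14 j=2: 25<27, i++
i=15 j=2: 28>27, j++

18 moves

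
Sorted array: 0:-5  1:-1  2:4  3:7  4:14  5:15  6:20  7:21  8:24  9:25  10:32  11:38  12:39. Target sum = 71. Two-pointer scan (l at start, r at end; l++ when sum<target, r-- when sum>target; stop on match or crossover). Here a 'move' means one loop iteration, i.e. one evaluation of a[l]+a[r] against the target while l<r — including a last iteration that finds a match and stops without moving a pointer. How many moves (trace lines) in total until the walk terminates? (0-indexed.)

11 moves

[0,12] -5+39=34 <71 → l++
[1,12] -1+39=38 <71 → l++
[2,12] 4+39=43 <71 → l++
[3,12] 7+39=46 <71 → l++
[4,12] 14+39=53 <71 → l++
[5,12] 15+39=54 <71 → l++
[6,12] 20+39=59 <71 → l++
[7,12] 21+39=60 <71 → l++
[8,12] 24+39=63 <71 → l++
[9,12] 25+39=64 <71 → l++
[10,12] 32+39=71 → found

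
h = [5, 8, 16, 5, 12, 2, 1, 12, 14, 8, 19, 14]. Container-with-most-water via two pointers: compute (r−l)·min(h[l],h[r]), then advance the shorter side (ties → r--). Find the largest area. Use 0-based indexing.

max area = 128

l=0 r=11: min(5,14)*11=55 best=55 *, l++
l=1 r=11: min(8,14)*10=80 best=80 *, l++
l=2 r=11: min(16,14)*9=126 best=126 *, r--
l=2 r=10: min(16,19)*8=128 best=128 *, l++
l=3 r=10: min(5,19)*7=35 best=128, l++
l=4 r=10: min(12,19)*6=72 best=128, l++
l=5 r=10: min(2,19)*5=10 best=128, l++
l=6 r=10: min(1,19)*4=4 best=128, l++
l=7 r=10: min(12,19)*3=36 best=128, l++
l=8 r=10: min(14,19)*2=28 best=128, l++
l=9 r=10: min(8,19)*1=8 best=128, l++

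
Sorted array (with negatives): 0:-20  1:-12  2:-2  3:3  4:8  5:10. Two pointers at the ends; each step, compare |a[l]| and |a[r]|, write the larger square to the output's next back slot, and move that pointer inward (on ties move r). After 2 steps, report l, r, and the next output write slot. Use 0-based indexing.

l=0 r=5: |-20|>|10| out[5]=400, l++
l=1 r=5: |-12|>|10| out[4]=144, l++

l=2, r=5, next write slot=3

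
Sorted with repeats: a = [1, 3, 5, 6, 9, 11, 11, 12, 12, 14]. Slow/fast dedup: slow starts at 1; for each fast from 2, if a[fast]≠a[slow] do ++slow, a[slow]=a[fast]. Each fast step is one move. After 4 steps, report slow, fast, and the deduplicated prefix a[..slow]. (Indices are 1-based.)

(s=1,f=2) a[fast]=3≠a[slow]=1 write a[2]=3 → slow++,fast++
(s=2,f=3) a[fast]=5≠a[slow]=3 write a[3]=5 → slow++,fast++
(s=3,f=4) a[fast]=6≠a[slow]=5 write a[4]=6 → slow++,fast++
(s=4,f=5) a[fast]=9≠a[slow]=6 write a[5]=9 → slow++,fast++

slow=5, fast=6, prefix=[1, 3, 5, 6, 9]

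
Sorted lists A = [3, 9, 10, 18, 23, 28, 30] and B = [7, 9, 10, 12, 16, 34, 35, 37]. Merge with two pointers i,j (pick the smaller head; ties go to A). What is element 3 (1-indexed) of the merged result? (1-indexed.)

merged[3] = 9

i=1 j=1: A[i]=3<=B[j]=7 take 3, i++
i=2 j=1: A[i]=9>B[j]=7 take 7, j++
i=2 j=2: A[i]=9<=B[j]=9 take 9, i++
i=3 j=2: A[i]=10>B[j]=9 take 9, j++
i=3 j=3: A[i]=10<=B[j]=10 take 10, i++
i=4 j=3: A[i]=18>B[j]=10 take 10, j++
i=4 j=4: A[i]=18>B[j]=12 take 12, j++
i=4 j=5: A[i]=18>B[j]=16 take 16, j++
i=4 j=6: A[i]=18<=B[j]=34 take 18, i++
i=5 j=6: A[i]=23<=B[j]=34 take 23, i++
i=6 j=6: A[i]=28<=B[j]=34 take 28, i++
i=7 j=6: A[i]=30<=B[j]=34 take 30, i++
i=8 j=6: A done, take B[j]=34, j++
i=8 j=7: A done, take B[j]=35, j++
i=8 j=8: A done, take B[j]=37, j++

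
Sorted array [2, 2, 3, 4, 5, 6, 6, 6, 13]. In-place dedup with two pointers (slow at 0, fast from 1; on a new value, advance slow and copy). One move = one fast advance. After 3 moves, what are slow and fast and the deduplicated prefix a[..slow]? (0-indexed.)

slow=0 fast=1: a[fast]=2=a[slow] dup, fast++
slow=0 fast=2: a[fast]=3≠a[slow]=2 write a[1]=3, slow++,fast++
slow=1 fast=3: a[fast]=4≠a[slow]=3 write a[2]=4, slow++,fast++

slow=2, fast=4, prefix=[2, 3, 4]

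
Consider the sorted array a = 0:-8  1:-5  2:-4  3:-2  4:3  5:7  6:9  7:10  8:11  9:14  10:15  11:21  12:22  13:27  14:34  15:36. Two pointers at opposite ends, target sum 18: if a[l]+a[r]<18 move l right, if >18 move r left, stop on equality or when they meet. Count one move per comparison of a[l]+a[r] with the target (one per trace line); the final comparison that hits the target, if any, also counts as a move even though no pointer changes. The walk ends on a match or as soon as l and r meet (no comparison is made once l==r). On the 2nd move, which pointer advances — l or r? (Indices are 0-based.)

r

l=0 r=15: -8+36=28 >18, r--
l=0 r=14: -8+34=26 >18, r--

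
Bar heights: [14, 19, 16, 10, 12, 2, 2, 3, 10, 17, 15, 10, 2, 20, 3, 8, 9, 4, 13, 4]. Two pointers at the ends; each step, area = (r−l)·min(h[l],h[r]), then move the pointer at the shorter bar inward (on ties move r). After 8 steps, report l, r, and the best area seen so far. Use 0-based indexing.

[0,19] min(14,4)*19=76 best=76 * → r--
[0,18] min(14,13)*18=234 best=234 * → r--
[0,17] min(14,4)*17=68 best=234 → r--
[0,16] min(14,9)*16=144 best=234 → r--
[0,15] min(14,8)*15=120 best=234 → r--
[0,14] min(14,3)*14=42 best=234 → r--
[0,13] min(14,20)*13=182 best=234 → l++
[1,13] min(19,20)*12=228 best=234 → l++

l=2, r=13, best area=234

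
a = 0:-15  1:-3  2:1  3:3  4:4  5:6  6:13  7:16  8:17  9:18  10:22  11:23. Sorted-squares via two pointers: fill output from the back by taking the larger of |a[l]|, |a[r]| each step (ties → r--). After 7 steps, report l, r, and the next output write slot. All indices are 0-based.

l=0 r=11: |-15|<=|23| out[11]=529, r--
l=0 r=10: |-15|<=|22| out[10]=484, r--
l=0 r=9: |-15|<=|18| out[9]=324, r--
l=0 r=8: |-15|<=|17| out[8]=289, r--
l=0 r=7: |-15|<=|16| out[7]=256, r--
l=0 r=6: |-15|>|13| out[6]=225, l++
l=1 r=6: |-3|<=|13| out[5]=169, r--

l=1, r=5, next write slot=4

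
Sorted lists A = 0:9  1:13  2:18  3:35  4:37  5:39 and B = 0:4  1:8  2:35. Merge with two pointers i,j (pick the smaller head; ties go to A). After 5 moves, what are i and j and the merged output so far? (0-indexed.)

i=3, j=2, merged so far=[4, 8, 9, 13, 18]

i=0 j=0: A[i]=9>B[j]=4 take 4, j++
i=0 j=1: A[i]=9>B[j]=8 take 8, j++
i=0 j=2: A[i]=9<=B[j]=35 take 9, i++
i=1 j=2: A[i]=13<=B[j]=35 take 13, i++
i=2 j=2: A[i]=18<=B[j]=35 take 18, i++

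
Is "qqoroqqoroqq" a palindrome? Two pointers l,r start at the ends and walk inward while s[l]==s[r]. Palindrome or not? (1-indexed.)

palindrome

l=1 r=12: 'q'=='q', l++,r--
l=2 r=11: 'q'=='q', l++,r--
l=3 r=10: 'o'=='o', l++,r--
l=4 r=9: 'r'=='r', l++,r--
l=5 r=8: 'o'=='o', l++,r--
l=6 r=7: 'q'=='q', l++,r--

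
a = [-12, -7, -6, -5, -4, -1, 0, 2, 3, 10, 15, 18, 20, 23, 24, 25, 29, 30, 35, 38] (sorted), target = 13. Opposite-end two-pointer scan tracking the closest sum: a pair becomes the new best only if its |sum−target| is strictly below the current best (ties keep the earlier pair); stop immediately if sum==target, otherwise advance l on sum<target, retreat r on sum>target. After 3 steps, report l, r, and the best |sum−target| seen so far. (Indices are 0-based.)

l=0 r=19: -12+38=26 d=13 *, r--
l=0 r=18: -12+35=23 d=10 *, r--
l=0 r=17: -12+30=18 d=5 *, r--

l=0, r=16, best |Δ|=5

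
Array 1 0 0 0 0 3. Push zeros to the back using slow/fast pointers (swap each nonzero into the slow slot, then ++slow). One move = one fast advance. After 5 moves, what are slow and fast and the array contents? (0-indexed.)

slow=0 fast=0: a[fast]=1≠0 swap→a[0]=1, slow++,fast++
slow=1 fast=1: a[fast]=0, fast++
slow=1 fast=2: a[fast]=0, fast++
slow=1 fast=3: a[fast]=0, fast++
slow=1 fast=4: a[fast]=0, fast++

slow=1, fast=5, a=[1, 0, 0, 0, 0, 3]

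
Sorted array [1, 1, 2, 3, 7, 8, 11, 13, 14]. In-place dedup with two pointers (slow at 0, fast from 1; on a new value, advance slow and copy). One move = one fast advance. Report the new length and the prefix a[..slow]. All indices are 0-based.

slow=0 fast=1: a[fast]=1=a[slow] dup, fast++
slow=0 fast=2: a[fast]=2≠a[slow]=1 write a[1]=2, slow++,fast++
slow=1 fast=3: a[fast]=3≠a[slow]=2 write a[2]=3, slow++,fast++
slow=2 fast=4: a[fast]=7≠a[slow]=3 write a[3]=7, slow++,fast++
slow=3 fast=5: a[fast]=8≠a[slow]=7 write a[4]=8, slow++,fast++
slow=4 fast=6: a[fast]=11≠a[slow]=8 write a[5]=11, slow++,fast++
slow=5 fast=7: a[fast]=13≠a[slow]=11 write a[6]=13, slow++,fast++
slow=6 fast=8: a[fast]=14≠a[slow]=13 write a[7]=14, slow++,fast++

length 8; prefix = [1, 2, 3, 7, 8, 11, 13, 14]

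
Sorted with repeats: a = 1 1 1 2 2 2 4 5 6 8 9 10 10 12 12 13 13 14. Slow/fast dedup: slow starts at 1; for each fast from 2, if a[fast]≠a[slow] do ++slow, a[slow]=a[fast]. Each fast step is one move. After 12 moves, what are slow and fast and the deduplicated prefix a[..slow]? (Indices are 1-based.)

slow=1 fast=2: a[fast]=1=a[slow] dup, fast++
slow=1 fast=3: a[fast]=1=a[slow] dup, fast++
slow=1 fast=4: a[fast]=2≠a[slow]=1 write a[2]=2, slow++,fast++
slow=2 fast=5: a[fast]=2=a[slow] dup, fast++
slow=2 fast=6: a[fast]=2=a[slow] dup, fast++
slow=2 fast=7: a[fast]=4≠a[slow]=2 write a[3]=4, slow++,fast++
slow=3 fast=8: a[fast]=5≠a[slow]=4 write a[4]=5, slow++,fast++
slow=4 fast=9: a[fast]=6≠a[slow]=5 write a[5]=6, slow++,fast++
slow=5 fast=10: a[fast]=8≠a[slow]=6 write a[6]=8, slow++,fast++
slow=6 fast=11: a[fast]=9≠a[slow]=8 write a[7]=9, slow++,fast++
slow=7 fast=12: a[fast]=10≠a[slow]=9 write a[8]=10, slow++,fast++
slow=8 fast=13: a[fast]=10=a[slow] dup, fast++

slow=8, fast=14, prefix=[1, 2, 4, 5, 6, 8, 9, 10]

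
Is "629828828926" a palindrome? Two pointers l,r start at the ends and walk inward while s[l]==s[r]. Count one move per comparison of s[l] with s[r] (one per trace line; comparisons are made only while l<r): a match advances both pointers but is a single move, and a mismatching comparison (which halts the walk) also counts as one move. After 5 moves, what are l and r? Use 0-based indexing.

[0,11] '6'=='6' → l++,r--
[1,10] '2'=='2' → l++,r--
[2,9] '9'=='9' → l++,r--
[3,8] '8'=='8' → l++,r--
[4,7] '2'=='2' → l++,r--

l=5, r=6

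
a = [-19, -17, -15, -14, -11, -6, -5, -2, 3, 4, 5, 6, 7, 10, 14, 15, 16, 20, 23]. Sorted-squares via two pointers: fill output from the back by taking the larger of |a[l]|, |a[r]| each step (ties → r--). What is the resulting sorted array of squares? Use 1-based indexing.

[1,19] |-19|<=|23| out[19]=529 → r--
[1,18] |-19|<=|20| out[18]=400 → r--
[1,17] |-19|>|16| out[17]=361 → l++
[2,17] |-17|>|16| out[16]=289 → l++
[3,17] |-15|<=|16| out[15]=256 → r--
[3,16] |-15|<=|15| out[14]=225 → r--
[3,15] |-15|>|14| out[13]=225 → l++
[4,15] |-14|<=|14| out[12]=196 → r--
[4,14] |-14|>|10| out[11]=196 → l++
[5,14] |-11|>|10| out[10]=121 → l++
[6,14] |-6|<=|10| out[9]=100 → r--
[6,13] |-6|<=|7| out[8]=49 → r--
[6,12] |-6|<=|6| out[7]=36 → r--
[6,11] |-6|>|5| out[6]=36 → l++
[7,11] |-5|<=|5| out[5]=25 → r--
[7,10] |-5|>|4| out[4]=25 → l++
[8,10] |-2|<=|4| out[3]=16 → r--
[8,9] |-2|<=|3| out[2]=9 → r--
[8,8] |-2|<=|-2| out[1]=4 → r--

[4, 9, 16, 25, 25, 36, 36, 49, 100, 121, 196, 196, 225, 225, 256, 289, 361, 400, 529]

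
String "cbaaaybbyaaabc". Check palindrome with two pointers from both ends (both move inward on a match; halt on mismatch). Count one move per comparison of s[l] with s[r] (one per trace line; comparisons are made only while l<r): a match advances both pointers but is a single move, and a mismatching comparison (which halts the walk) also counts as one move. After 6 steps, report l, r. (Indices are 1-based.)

l=1 r=14: 'c'=='c', l++,r--
l=2 r=13: 'b'=='b', l++,r--
l=3 r=12: 'a'=='a', l++,r--
l=4 r=11: 'a'=='a', l++,r--
l=5 r=10: 'a'=='a', l++,r--
l=6 r=9: 'y'=='y', l++,r--

l=7, r=8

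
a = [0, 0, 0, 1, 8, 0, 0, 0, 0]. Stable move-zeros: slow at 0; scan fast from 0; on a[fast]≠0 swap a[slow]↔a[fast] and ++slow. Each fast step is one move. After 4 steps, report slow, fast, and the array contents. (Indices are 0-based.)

slow=1, fast=4, a=[1, 0, 0, 0, 8, 0, 0, 0, 0]

(s=0,f=0) a[fast]=0 → fast++
(s=0,f=1) a[fast]=0 → fast++
(s=0,f=2) a[fast]=0 → fast++
(s=0,f=3) a[fast]=1≠0 swap→a[0]=1 → slow++,fast++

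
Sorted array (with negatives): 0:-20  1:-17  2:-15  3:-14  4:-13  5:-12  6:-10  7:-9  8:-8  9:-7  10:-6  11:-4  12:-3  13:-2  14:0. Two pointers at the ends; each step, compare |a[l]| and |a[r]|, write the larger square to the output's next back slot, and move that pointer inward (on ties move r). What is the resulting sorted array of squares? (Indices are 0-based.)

[0, 4, 9, 16, 36, 49, 64, 81, 100, 144, 169, 196, 225, 289, 400]

[0,14] |-20|>|0| out[14]=400 → l++
[1,14] |-17|>|0| out[13]=289 → l++
[2,14] |-15|>|0| out[12]=225 → l++
[3,14] |-14|>|0| out[11]=196 → l++
[4,14] |-13|>|0| out[10]=169 → l++
[5,14] |-12|>|0| out[9]=144 → l++
[6,14] |-10|>|0| out[8]=100 → l++
[7,14] |-9|>|0| out[7]=81 → l++
[8,14] |-8|>|0| out[6]=64 → l++
[9,14] |-7|>|0| out[5]=49 → l++
[10,14] |-6|>|0| out[4]=36 → l++
[11,14] |-4|>|0| out[3]=16 → l++
[12,14] |-3|>|0| out[2]=9 → l++
[13,14] |-2|>|0| out[1]=4 → l++
[14,14] |0|<=|0| out[0]=0 → r--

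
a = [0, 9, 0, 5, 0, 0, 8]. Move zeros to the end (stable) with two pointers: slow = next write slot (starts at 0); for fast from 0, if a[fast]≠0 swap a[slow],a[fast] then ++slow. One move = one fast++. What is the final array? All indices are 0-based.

[9, 5, 8, 0, 0, 0, 0]

slow=0 fast=0: a[fast]=0, fast++
slow=0 fast=1: a[fast]=9≠0 swap→a[0]=9, slow++,fast++
slow=1 fast=2: a[fast]=0, fast++
slow=1 fast=3: a[fast]=5≠0 swap→a[1]=5, slow++,fast++
slow=2 fast=4: a[fast]=0, fast++
slow=2 fast=5: a[fast]=0, fast++
slow=2 fast=6: a[fast]=8≠0 swap→a[2]=8, slow++,fast++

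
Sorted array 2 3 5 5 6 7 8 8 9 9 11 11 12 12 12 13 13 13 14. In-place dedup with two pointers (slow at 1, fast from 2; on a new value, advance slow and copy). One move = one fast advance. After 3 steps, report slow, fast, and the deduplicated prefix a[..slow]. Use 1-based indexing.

slow=3, fast=5, prefix=[2, 3, 5]

(s=1,f=2) a[fast]=3≠a[slow]=2 write a[2]=3 → slow++,fast++
(s=2,f=3) a[fast]=5≠a[slow]=3 write a[3]=5 → slow++,fast++
(s=3,f=4) a[fast]=5=a[slow] dup → fast++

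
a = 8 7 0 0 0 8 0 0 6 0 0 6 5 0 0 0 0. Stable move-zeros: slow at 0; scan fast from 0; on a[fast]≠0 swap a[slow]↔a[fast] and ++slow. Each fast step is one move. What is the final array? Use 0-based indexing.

(s=0,f=0) a[fast]=8≠0 swap→a[0]=8 → slow++,fast++
(s=1,f=1) a[fast]=7≠0 swap→a[1]=7 → slow++,fast++
(s=2,f=2) a[fast]=0 → fast++
(s=2,f=3) a[fast]=0 → fast++
(s=2,f=4) a[fast]=0 → fast++
(s=2,f=5) a[fast]=8≠0 swap→a[2]=8 → slow++,fast++
(s=3,f=6) a[fast]=0 → fast++
(s=3,f=7) a[fast]=0 → fast++
(s=3,f=8) a[fast]=6≠0 swap→a[3]=6 → slow++,fast++
(s=4,f=9) a[fast]=0 → fast++
(s=4,f=10) a[fast]=0 → fast++
(s=4,f=11) a[fast]=6≠0 swap→a[4]=6 → slow++,fast++
(s=5,f=12) a[fast]=5≠0 swap→a[5]=5 → slow++,fast++
(s=6,f=13) a[fast]=0 → fast++
(s=6,f=14) a[fast]=0 → fast++
(s=6,f=15) a[fast]=0 → fast++
(s=6,f=16) a[fast]=0 → fast++

[8, 7, 8, 6, 6, 5, 0, 0, 0, 0, 0, 0, 0, 0, 0, 0, 0]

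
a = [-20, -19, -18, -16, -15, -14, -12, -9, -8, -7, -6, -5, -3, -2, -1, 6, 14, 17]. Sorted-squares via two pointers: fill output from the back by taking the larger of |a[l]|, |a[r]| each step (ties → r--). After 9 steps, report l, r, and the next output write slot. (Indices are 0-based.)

l=7, r=15, next write slot=8

l=0 r=17: |-20|>|17| out[17]=400, l++
l=1 r=17: |-19|>|17| out[16]=361, l++
l=2 r=17: |-18|>|17| out[15]=324, l++
l=3 r=17: |-16|<=|17| out[14]=289, r--
l=3 r=16: |-16|>|14| out[13]=256, l++
l=4 r=16: |-15|>|14| out[12]=225, l++
l=5 r=16: |-14|<=|14| out[11]=196, r--
l=5 r=15: |-14|>|6| out[10]=196, l++
l=6 r=15: |-12|>|6| out[9]=144, l++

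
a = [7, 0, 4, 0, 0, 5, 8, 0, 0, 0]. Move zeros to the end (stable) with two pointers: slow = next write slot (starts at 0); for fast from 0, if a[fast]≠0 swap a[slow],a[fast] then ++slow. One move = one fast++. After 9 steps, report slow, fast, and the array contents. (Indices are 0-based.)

slow=4, fast=9, a=[7, 4, 5, 8, 0, 0, 0, 0, 0, 0]

slow=0 fast=0: a[fast]=7≠0 swap→a[0]=7, slow++,fast++
slow=1 fast=1: a[fast]=0, fast++
slow=1 fast=2: a[fast]=4≠0 swap→a[1]=4, slow++,fast++
slow=2 fast=3: a[fast]=0, fast++
slow=2 fast=4: a[fast]=0, fast++
slow=2 fast=5: a[fast]=5≠0 swap→a[2]=5, slow++,fast++
slow=3 fast=6: a[fast]=8≠0 swap→a[3]=8, slow++,fast++
slow=4 fast=7: a[fast]=0, fast++
slow=4 fast=8: a[fast]=0, fast++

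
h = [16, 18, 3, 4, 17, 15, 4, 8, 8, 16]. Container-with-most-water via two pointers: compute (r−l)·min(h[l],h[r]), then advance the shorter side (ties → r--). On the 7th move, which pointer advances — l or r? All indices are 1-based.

[1,10] min(16,16)*9=144 best=144 * → r--
[1,9] min(16,8)*8=64 best=144 → r--
[1,8] min(16,8)*7=56 best=144 → r--
[1,7] min(16,4)*6=24 best=144 → r--
[1,6] min(16,15)*5=75 best=144 → r--
[1,5] min(16,17)*4=64 best=144 → l++
[2,5] min(18,17)*3=51 best=144 → r--

r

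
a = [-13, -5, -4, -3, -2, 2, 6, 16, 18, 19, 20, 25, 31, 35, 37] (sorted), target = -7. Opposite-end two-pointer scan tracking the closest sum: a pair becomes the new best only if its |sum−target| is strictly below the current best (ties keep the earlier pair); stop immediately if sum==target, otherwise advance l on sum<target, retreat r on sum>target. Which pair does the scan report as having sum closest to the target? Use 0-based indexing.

pair (-13, 6) with sum -7 (|Δ|=0)

[0,14] -13+37=24 d=31 * → r--
[0,13] -13+35=22 d=29 * → r--
[0,12] -13+31=18 d=25 * → r--
[0,11] -13+25=12 d=19 * → r--
[0,10] -13+20=7 d=14 * → r--
[0,9] -13+19=6 d=13 * → r--
[0,8] -13+18=5 d=12 * → r--
[0,7] -13+16=3 d=10 * → r--
[0,6] -13+6=-7 d=0 * → stop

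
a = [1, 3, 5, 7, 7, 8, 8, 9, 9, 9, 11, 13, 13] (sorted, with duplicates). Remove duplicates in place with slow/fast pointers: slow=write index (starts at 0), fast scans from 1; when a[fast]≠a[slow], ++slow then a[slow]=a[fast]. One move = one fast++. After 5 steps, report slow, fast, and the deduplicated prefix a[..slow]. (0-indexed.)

slow=0 fast=1: a[fast]=3≠a[slow]=1 write a[1]=3, slow++,fast++
slow=1 fast=2: a[fast]=5≠a[slow]=3 write a[2]=5, slow++,fast++
slow=2 fast=3: a[fast]=7≠a[slow]=5 write a[3]=7, slow++,fast++
slow=3 fast=4: a[fast]=7=a[slow] dup, fast++
slow=3 fast=5: a[fast]=8≠a[slow]=7 write a[4]=8, slow++,fast++

slow=4, fast=6, prefix=[1, 3, 5, 7, 8]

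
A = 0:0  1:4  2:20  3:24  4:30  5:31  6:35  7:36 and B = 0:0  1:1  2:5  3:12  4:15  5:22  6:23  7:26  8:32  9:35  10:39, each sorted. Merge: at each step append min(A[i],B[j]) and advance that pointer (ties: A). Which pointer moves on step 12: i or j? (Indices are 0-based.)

i=0 j=0: A[i]=0<=B[j]=0 take 0, i++
i=1 j=0: A[i]=4>B[j]=0 take 0, j++
i=1 j=1: A[i]=4>B[j]=1 take 1, j++
i=1 j=2: A[i]=4<=B[j]=5 take 4, i++
i=2 j=2: A[i]=20>B[j]=5 take 5, j++
i=2 j=3: A[i]=20>B[j]=12 take 12, j++
i=2 j=4: A[i]=20>B[j]=15 take 15, j++
i=2 j=5: A[i]=20<=B[j]=22 take 20, i++
i=3 j=5: A[i]=24>B[j]=22 take 22, j++
i=3 j=6: A[i]=24>B[j]=23 take 23, j++
i=3 j=7: A[i]=24<=B[j]=26 take 24, i++
i=4 j=7: A[i]=30>B[j]=26 take 26, j++

j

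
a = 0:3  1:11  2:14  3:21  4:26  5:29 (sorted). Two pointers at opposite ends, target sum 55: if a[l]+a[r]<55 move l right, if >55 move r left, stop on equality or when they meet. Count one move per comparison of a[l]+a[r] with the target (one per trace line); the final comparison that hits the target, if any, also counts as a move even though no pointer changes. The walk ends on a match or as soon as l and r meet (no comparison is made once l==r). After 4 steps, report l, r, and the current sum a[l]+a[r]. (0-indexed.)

l=4, r=5, sum=55

[0,5] 3+29=32 <55 → l++
[1,5] 11+29=40 <55 → l++
[2,5] 14+29=43 <55 → l++
[3,5] 21+29=50 <55 → l++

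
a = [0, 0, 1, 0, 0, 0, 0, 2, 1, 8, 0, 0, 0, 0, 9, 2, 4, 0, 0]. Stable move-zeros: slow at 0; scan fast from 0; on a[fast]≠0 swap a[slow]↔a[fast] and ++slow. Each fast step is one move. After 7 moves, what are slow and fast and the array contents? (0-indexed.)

slow=0 fast=0: a[fast]=0, fast++
slow=0 fast=1: a[fast]=0, fast++
slow=0 fast=2: a[fast]=1≠0 swap→a[0]=1, slow++,fast++
slow=1 fast=3: a[fast]=0, fast++
slow=1 fast=4: a[fast]=0, fast++
slow=1 fast=5: a[fast]=0, fast++
slow=1 fast=6: a[fast]=0, fast++

slow=1, fast=7, a=[1, 0, 0, 0, 0, 0, 0, 2, 1, 8, 0, 0, 0, 0, 9, 2, 4, 0, 0]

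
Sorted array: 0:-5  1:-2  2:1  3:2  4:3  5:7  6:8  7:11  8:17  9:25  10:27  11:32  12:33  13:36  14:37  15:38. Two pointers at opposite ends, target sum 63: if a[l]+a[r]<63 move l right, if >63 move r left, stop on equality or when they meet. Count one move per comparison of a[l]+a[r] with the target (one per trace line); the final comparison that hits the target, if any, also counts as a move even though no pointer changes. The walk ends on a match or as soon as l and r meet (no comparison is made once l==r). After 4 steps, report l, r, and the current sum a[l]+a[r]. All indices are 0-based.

l=4, r=15, sum=41

[0,15] -5+38=33 <63 → l++
[1,15] -2+38=36 <63 → l++
[2,15] 1+38=39 <63 → l++
[3,15] 2+38=40 <63 → l++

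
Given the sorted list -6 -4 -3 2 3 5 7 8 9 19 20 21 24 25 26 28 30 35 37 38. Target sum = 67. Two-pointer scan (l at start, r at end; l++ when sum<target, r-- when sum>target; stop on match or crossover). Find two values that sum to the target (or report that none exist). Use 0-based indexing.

(30, 37)

[0,19] -6+38=32 <67 → l++
[1,19] -4+38=34 <67 → l++
[2,19] -3+38=35 <67 → l++
[3,19] 2+38=40 <67 → l++
[4,19] 3+38=41 <67 → l++
[5,19] 5+38=43 <67 → l++
[6,19] 7+38=45 <67 → l++
[7,19] 8+38=46 <67 → l++
[8,19] 9+38=47 <67 → l++
[9,19] 19+38=57 <67 → l++
[10,19] 20+38=58 <67 → l++
[11,19] 21+38=59 <67 → l++
[12,19] 24+38=62 <67 → l++
[13,19] 25+38=63 <67 → l++
[14,19] 26+38=64 <67 → l++
[15,19] 28+38=66 <67 → l++
[16,19] 30+38=68 >67 → r--
[16,18] 30+37=67 → found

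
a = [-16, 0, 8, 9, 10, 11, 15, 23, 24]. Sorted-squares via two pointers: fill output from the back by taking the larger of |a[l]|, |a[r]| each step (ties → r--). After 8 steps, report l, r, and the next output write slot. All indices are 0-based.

l=1, r=1, next write slot=0

l=0 r=8: |-16|<=|24| out[8]=576, r--
l=0 r=7: |-16|<=|23| out[7]=529, r--
l=0 r=6: |-16|>|15| out[6]=256, l++
l=1 r=6: |0|<=|15| out[5]=225, r--
l=1 r=5: |0|<=|11| out[4]=121, r--
l=1 r=4: |0|<=|10| out[3]=100, r--
l=1 r=3: |0|<=|9| out[2]=81, r--
l=1 r=2: |0|<=|8| out[1]=64, r--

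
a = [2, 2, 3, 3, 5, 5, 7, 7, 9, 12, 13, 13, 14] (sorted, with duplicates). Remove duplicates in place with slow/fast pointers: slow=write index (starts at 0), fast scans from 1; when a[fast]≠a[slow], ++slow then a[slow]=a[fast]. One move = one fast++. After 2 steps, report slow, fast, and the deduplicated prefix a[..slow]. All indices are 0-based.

slow=1, fast=3, prefix=[2, 3]

slow=0 fast=1: a[fast]=2=a[slow] dup, fast++
slow=0 fast=2: a[fast]=3≠a[slow]=2 write a[1]=3, slow++,fast++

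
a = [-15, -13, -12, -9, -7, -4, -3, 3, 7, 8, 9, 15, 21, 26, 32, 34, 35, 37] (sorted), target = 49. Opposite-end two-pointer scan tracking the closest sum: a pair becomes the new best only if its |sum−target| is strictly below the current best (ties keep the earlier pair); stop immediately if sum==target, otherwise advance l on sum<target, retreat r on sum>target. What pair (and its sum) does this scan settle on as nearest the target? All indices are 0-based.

[0,17] -15+37=22 d=27 * → l++
[1,17] -13+37=24 d=25 * → l++
[2,17] -12+37=25 d=24 * → l++
[3,17] -9+37=28 d=21 * → l++
[4,17] -7+37=30 d=19 * → l++
[5,17] -4+37=33 d=16 * → l++
[6,17] -3+37=34 d=15 * → l++
[7,17] 3+37=40 d=9 * → l++
[8,17] 7+37=44 d=5 * → l++
[9,17] 8+37=45 d=4 * → l++
[10,17] 9+37=46 d=3 * → l++
[11,17] 15+37=52 d=3 → r--
[11,16] 15+35=50 d=1 * → r--
[11,15] 15+34=49 d=0 * → stop

pair (15, 34) with sum 49 (|Δ|=0)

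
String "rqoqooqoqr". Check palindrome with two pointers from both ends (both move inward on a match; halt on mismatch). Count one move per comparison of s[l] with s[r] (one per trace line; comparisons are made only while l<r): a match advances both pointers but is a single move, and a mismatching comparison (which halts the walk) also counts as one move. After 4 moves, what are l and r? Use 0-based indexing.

l=4, r=5

[0,9] 'r'=='r' → l++,r--
[1,8] 'q'=='q' → l++,r--
[2,7] 'o'=='o' → l++,r--
[3,6] 'q'=='q' → l++,r--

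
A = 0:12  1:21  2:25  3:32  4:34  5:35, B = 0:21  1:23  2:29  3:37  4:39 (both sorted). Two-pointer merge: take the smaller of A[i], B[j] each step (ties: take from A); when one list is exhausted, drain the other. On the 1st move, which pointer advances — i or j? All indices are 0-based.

[i=0,j=0] A[i]=12<=B[j]=21 take 12 → i++

i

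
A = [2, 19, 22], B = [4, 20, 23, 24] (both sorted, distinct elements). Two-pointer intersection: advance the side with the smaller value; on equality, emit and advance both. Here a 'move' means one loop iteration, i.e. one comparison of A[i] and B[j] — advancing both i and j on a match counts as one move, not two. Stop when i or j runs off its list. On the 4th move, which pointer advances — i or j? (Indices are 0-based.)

[i=0,j=0] 2<4 → i++
[i=1,j=0] 19>4 → j++
[i=1,j=1] 19<20 → i++
[i=2,j=1] 22>20 → j++

j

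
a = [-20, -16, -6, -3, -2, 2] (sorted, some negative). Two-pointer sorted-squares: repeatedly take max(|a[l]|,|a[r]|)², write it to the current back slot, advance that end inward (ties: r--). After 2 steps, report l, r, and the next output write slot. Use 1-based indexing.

l=1 r=6: |-20|>|2| out[6]=400, l++
l=2 r=6: |-16|>|2| out[5]=256, l++

l=3, r=6, next write slot=4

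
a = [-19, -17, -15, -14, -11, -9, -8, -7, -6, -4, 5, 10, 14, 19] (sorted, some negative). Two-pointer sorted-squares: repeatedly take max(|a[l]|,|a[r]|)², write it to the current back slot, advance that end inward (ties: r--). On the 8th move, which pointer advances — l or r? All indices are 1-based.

r

l=1 r=14: |-19|<=|19| out[14]=361, r--
l=1 r=13: |-19|>|14| out[13]=361, l++
l=2 r=13: |-17|>|14| out[12]=289, l++
l=3 r=13: |-15|>|14| out[11]=225, l++
l=4 r=13: |-14|<=|14| out[10]=196, r--
l=4 r=12: |-14|>|10| out[9]=196, l++
l=5 r=12: |-11|>|10| out[8]=121, l++
l=6 r=12: |-9|<=|10| out[7]=100, r--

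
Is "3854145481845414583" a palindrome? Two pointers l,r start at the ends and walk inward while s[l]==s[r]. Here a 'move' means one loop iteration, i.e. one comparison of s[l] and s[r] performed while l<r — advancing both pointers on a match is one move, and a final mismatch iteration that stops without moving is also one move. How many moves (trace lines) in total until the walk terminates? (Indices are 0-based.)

l=0 r=18: '3'=='3', l++,r--
l=1 r=17: '8'=='8', l++,r--
l=2 r=16: '5'=='5', l++,r--
l=3 r=15: '4'=='4', l++,r--
l=4 r=14: '1'=='1', l++,r--
l=5 r=13: '4'=='4', l++,r--
l=6 r=12: '5'=='5', l++,r--
l=7 r=11: '4'=='4', l++,r--
l=8 r=10: '8'=='8', l++,r--

9 moves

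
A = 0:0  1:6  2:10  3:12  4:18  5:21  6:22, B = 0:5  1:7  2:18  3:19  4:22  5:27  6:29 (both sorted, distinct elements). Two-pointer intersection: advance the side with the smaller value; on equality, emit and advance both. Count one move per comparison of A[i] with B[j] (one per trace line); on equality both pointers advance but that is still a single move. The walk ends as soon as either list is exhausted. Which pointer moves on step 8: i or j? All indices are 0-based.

i=0 j=0: 0<5, i++
i=1 j=0: 6>5, j++
i=1 j=1: 6<7, i++
i=2 j=1: 10>7, j++
i=2 j=2: 10<18, i++
i=3 j=2: 12<18, i++
i=4 j=2: 18==18 emit, i++,j++
i=5 j=3: 21>19, j++

j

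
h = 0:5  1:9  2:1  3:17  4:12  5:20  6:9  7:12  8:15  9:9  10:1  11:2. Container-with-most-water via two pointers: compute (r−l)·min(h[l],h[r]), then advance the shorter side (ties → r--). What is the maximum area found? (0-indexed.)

l=0 r=11: min(5,2)*11=22 best=22 *, r--
l=0 r=10: min(5,1)*10=10 best=22, r--
l=0 r=9: min(5,9)*9=45 best=45 *, l++
l=1 r=9: min(9,9)*8=72 best=72 *, r--
l=1 r=8: min(9,15)*7=63 best=72, l++
l=2 r=8: min(1,15)*6=6 best=72, l++
l=3 r=8: min(17,15)*5=75 best=75 *, r--
l=3 r=7: min(17,12)*4=48 best=75, r--
l=3 r=6: min(17,9)*3=27 best=75, r--
l=3 r=5: min(17,20)*2=34 best=75, l++
l=4 r=5: min(12,20)*1=12 best=75, l++

max area = 75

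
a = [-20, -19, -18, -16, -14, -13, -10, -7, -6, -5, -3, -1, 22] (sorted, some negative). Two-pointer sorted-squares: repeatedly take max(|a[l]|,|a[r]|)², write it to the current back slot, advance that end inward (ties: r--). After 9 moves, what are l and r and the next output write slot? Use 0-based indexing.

l=8, r=11, next write slot=3

l=0 r=12: |-20|<=|22| out[12]=484, r--
l=0 r=11: |-20|>|-1| out[11]=400, l++
l=1 r=11: |-19|>|-1| out[10]=361, l++
l=2 r=11: |-18|>|-1| out[9]=324, l++
l=3 r=11: |-16|>|-1| out[8]=256, l++
l=4 r=11: |-14|>|-1| out[7]=196, l++
l=5 r=11: |-13|>|-1| out[6]=169, l++
l=6 r=11: |-10|>|-1| out[5]=100, l++
l=7 r=11: |-7|>|-1| out[4]=49, l++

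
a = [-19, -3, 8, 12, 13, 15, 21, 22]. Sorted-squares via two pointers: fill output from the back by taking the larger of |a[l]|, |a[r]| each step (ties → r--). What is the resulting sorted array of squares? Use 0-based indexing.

[9, 64, 144, 169, 225, 361, 441, 484]

l=0 r=7: |-19|<=|22| out[7]=484, r--
l=0 r=6: |-19|<=|21| out[6]=441, r--
l=0 r=5: |-19|>|15| out[5]=361, l++
l=1 r=5: |-3|<=|15| out[4]=225, r--
l=1 r=4: |-3|<=|13| out[3]=169, r--
l=1 r=3: |-3|<=|12| out[2]=144, r--
l=1 r=2: |-3|<=|8| out[1]=64, r--
l=1 r=1: |-3|<=|-3| out[0]=9, r--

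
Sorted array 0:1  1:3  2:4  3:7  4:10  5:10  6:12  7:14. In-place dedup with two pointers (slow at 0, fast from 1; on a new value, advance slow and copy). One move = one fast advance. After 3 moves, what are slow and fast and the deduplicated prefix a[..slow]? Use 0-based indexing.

slow=3, fast=4, prefix=[1, 3, 4, 7]

slow=0 fast=1: a[fast]=3≠a[slow]=1 write a[1]=3, slow++,fast++
slow=1 fast=2: a[fast]=4≠a[slow]=3 write a[2]=4, slow++,fast++
slow=2 fast=3: a[fast]=7≠a[slow]=4 write a[3]=7, slow++,fast++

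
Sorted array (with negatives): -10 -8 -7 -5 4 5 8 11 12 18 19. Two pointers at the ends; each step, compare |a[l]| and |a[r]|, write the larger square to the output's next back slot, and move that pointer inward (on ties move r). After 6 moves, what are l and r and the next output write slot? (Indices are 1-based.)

l=2, r=6, next write slot=5

[1,11] |-10|<=|19| out[11]=361 → r--
[1,10] |-10|<=|18| out[10]=324 → r--
[1,9] |-10|<=|12| out[9]=144 → r--
[1,8] |-10|<=|11| out[8]=121 → r--
[1,7] |-10|>|8| out[7]=100 → l++
[2,7] |-8|<=|8| out[6]=64 → r--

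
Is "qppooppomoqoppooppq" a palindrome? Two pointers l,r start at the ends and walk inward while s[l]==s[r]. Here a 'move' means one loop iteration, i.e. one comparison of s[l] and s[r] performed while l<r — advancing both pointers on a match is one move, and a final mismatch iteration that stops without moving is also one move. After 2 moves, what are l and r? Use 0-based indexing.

l=2, r=16

[0,18] 'q'=='q' → l++,r--
[1,17] 'p'=='p' → l++,r--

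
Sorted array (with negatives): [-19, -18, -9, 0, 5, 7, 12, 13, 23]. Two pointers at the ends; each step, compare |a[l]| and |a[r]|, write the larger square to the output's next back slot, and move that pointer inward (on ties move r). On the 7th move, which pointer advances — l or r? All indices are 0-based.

r

l=0 r=8: |-19|<=|23| out[8]=529, r--
l=0 r=7: |-19|>|13| out[7]=361, l++
l=1 r=7: |-18|>|13| out[6]=324, l++
l=2 r=7: |-9|<=|13| out[5]=169, r--
l=2 r=6: |-9|<=|12| out[4]=144, r--
l=2 r=5: |-9|>|7| out[3]=81, l++
l=3 r=5: |0|<=|7| out[2]=49, r--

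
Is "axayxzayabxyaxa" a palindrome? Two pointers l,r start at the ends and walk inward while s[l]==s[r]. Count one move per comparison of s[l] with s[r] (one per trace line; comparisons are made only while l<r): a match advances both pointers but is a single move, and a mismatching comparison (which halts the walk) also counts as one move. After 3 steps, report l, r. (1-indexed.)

[1,15] 'a'=='a' → l++,r--
[2,14] 'x'=='x' → l++,r--
[3,13] 'a'=='a' → l++,r--

l=4, r=12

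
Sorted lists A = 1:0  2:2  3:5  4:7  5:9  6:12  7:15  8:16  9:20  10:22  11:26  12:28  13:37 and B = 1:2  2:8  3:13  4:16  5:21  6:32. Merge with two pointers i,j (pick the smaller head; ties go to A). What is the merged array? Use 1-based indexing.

[i=1,j=1] A[i]=0<=B[j]=2 take 0 → i++
[i=2,j=1] A[i]=2<=B[j]=2 take 2 → i++
[i=3,j=1] A[i]=5>B[j]=2 take 2 → j++
[i=3,j=2] A[i]=5<=B[j]=8 take 5 → i++
[i=4,j=2] A[i]=7<=B[j]=8 take 7 → i++
[i=5,j=2] A[i]=9>B[j]=8 take 8 → j++
[i=5,j=3] A[i]=9<=B[j]=13 take 9 → i++
[i=6,j=3] A[i]=12<=B[j]=13 take 12 → i++
[i=7,j=3] A[i]=15>B[j]=13 take 13 → j++
[i=7,j=4] A[i]=15<=B[j]=16 take 15 → i++
[i=8,j=4] A[i]=16<=B[j]=16 take 16 → i++
[i=9,j=4] A[i]=20>B[j]=16 take 16 → j++
[i=9,j=5] A[i]=20<=B[j]=21 take 20 → i++
[i=10,j=5] A[i]=22>B[j]=21 take 21 → j++
[i=10,j=6] A[i]=22<=B[j]=32 take 22 → i++
[i=11,j=6] A[i]=26<=B[j]=32 take 26 → i++
[i=12,j=6] A[i]=28<=B[j]=32 take 28 → i++
[i=13,j=6] A[i]=37>B[j]=32 take 32 → j++
[i=13,j=7] B done, take A[i]=37 → i++

[0, 2, 2, 5, 7, 8, 9, 12, 13, 15, 16, 16, 20, 21, 22, 26, 28, 32, 37]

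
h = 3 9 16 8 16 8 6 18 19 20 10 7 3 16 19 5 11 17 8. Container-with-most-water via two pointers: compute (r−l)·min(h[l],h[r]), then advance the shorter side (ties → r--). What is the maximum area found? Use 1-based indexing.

max area = 240

[1,19] min(3,8)*18=54 best=54 * → l++
[2,19] min(9,8)*17=136 best=136 * → r--
[2,18] min(9,17)*16=144 best=144 * → l++
[3,18] min(16,17)*15=240 best=240 * → l++
[4,18] min(8,17)*14=112 best=240 → l++
[5,18] min(16,17)*13=208 best=240 → l++
[6,18] min(8,17)*12=96 best=240 → l++
[7,18] min(6,17)*11=66 best=240 → l++
[8,18] min(18,17)*10=170 best=240 → r--
[8,17] min(18,11)*9=99 best=240 → r--
[8,16] min(18,5)*8=40 best=240 → r--
[8,15] min(18,19)*7=126 best=240 → l++
[9,15] min(19,19)*6=114 best=240 → r--
[9,14] min(19,16)*5=80 best=240 → r--
[9,13] min(19,3)*4=12 best=240 → r--
[9,12] min(19,7)*3=21 best=240 → r--
[9,11] min(19,10)*2=20 best=240 → r--
[9,10] min(19,20)*1=19 best=240 → l++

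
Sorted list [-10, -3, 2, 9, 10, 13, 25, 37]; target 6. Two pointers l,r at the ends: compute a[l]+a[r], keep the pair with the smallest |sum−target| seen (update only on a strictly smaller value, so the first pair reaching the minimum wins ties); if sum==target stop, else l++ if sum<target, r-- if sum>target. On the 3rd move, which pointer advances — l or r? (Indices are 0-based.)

[0,7] -10+37=27 d=21 * → r--
[0,6] -10+25=15 d=9 * → r--
[0,5] -10+13=3 d=3 * → l++

l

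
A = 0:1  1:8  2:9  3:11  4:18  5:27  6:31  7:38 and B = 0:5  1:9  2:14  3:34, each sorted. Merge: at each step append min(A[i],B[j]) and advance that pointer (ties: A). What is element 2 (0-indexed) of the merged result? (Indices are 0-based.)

[i=0,j=0] A[i]=1<=B[j]=5 take 1 → i++
[i=1,j=0] A[i]=8>B[j]=5 take 5 → j++
[i=1,j=1] A[i]=8<=B[j]=9 take 8 → i++
[i=2,j=1] A[i]=9<=B[j]=9 take 9 → i++
[i=3,j=1] A[i]=11>B[j]=9 take 9 → j++
[i=3,j=2] A[i]=11<=B[j]=14 take 11 → i++
[i=4,j=2] A[i]=18>B[j]=14 take 14 → j++
[i=4,j=3] A[i]=18<=B[j]=34 take 18 → i++
[i=5,j=3] A[i]=27<=B[j]=34 take 27 → i++
[i=6,j=3] A[i]=31<=B[j]=34 take 31 → i++
[i=7,j=3] A[i]=38>B[j]=34 take 34 → j++
[i=7,j=4] B done, take A[i]=38 → i++

merged[2] = 8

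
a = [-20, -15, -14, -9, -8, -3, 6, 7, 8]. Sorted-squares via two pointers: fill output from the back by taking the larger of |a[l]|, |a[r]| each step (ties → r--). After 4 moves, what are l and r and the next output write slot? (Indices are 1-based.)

l=1 r=9: |-20|>|8| out[9]=400, l++
l=2 r=9: |-15|>|8| out[8]=225, l++
l=3 r=9: |-14|>|8| out[7]=196, l++
l=4 r=9: |-9|>|8| out[6]=81, l++

l=5, r=9, next write slot=5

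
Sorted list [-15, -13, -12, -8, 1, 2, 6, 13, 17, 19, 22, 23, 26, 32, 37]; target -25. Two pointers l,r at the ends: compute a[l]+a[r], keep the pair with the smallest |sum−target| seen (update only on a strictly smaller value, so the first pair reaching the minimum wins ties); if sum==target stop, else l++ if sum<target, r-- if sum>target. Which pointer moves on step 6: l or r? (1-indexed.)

[1,15] -15+37=22 d=47 * → r--
[1,14] -15+32=17 d=42 * → r--
[1,13] -15+26=11 d=36 * → r--
[1,12] -15+23=8 d=33 * → r--
[1,11] -15+22=7 d=32 * → r--
[1,10] -15+19=4 d=29 * → r--

r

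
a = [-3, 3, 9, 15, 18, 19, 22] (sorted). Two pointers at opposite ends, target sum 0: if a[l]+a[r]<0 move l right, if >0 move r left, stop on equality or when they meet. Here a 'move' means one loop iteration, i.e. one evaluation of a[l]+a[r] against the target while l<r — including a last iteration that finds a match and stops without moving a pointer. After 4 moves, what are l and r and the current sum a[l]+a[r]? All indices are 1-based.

l=1, r=3, sum=6

[1,7] -3+22=19 >0 → r--
[1,6] -3+19=16 >0 → r--
[1,5] -3+18=15 >0 → r--
[1,4] -3+15=12 >0 → r--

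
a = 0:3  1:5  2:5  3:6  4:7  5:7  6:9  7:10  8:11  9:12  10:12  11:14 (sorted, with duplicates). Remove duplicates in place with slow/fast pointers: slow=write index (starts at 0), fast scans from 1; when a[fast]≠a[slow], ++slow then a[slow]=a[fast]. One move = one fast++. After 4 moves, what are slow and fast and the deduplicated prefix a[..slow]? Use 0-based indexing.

(s=0,f=1) a[fast]=5≠a[slow]=3 write a[1]=5 → slow++,fast++
(s=1,f=2) a[fast]=5=a[slow] dup → fast++
(s=1,f=3) a[fast]=6≠a[slow]=5 write a[2]=6 → slow++,fast++
(s=2,f=4) a[fast]=7≠a[slow]=6 write a[3]=7 → slow++,fast++

slow=3, fast=5, prefix=[3, 5, 6, 7]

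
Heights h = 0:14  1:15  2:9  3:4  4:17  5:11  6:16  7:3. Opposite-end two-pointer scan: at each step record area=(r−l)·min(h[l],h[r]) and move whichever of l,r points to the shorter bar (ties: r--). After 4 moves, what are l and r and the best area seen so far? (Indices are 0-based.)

l=0 r=7: min(14,3)*7=21 best=21 *, r--
l=0 r=6: min(14,16)*6=84 best=84 *, l++
l=1 r=6: min(15,16)*5=75 best=84, l++
l=2 r=6: min(9,16)*4=36 best=84, l++

l=3, r=6, best area=84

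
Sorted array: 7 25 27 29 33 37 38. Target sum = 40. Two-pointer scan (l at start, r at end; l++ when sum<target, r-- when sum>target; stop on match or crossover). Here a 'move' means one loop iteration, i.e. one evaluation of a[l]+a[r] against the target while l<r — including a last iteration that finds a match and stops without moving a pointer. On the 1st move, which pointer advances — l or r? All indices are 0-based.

l=0 r=6: 7+38=45 >40, r--

r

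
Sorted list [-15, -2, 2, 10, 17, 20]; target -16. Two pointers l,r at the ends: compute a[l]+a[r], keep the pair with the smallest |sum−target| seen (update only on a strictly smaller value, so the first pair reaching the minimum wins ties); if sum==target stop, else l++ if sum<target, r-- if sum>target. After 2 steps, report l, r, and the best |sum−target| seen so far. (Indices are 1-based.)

l=1, r=4, best |Δ|=18

[1,6] -15+20=5 d=21 * → r--
[1,5] -15+17=2 d=18 * → r--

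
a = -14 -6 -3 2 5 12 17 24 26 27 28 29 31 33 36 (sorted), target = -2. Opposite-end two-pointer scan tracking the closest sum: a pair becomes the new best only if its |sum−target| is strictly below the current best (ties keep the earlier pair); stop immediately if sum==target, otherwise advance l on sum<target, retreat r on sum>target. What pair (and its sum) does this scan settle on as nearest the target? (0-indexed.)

[0,14] -14+36=22 d=24 * → r--
[0,13] -14+33=19 d=21 * → r--
[0,12] -14+31=17 d=19 * → r--
[0,11] -14+29=15 d=17 * → r--
[0,10] -14+28=14 d=16 * → r--
[0,9] -14+27=13 d=15 * → r--
[0,8] -14+26=12 d=14 * → r--
[0,7] -14+24=10 d=12 * → r--
[0,6] -14+17=3 d=5 * → r--
[0,5] -14+12=-2 d=0 * → stop

pair (-14, 12) with sum -2 (|Δ|=0)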